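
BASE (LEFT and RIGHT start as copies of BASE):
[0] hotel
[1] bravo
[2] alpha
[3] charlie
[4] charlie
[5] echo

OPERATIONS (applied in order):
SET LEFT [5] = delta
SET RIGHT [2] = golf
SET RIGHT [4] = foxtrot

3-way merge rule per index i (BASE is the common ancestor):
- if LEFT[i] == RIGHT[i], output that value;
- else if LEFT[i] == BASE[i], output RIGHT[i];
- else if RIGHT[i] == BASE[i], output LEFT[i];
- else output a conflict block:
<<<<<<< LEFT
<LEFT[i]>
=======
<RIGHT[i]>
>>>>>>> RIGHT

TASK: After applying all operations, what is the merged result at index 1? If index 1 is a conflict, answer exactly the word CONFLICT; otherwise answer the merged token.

Answer: bravo

Derivation:
Final LEFT:  [hotel, bravo, alpha, charlie, charlie, delta]
Final RIGHT: [hotel, bravo, golf, charlie, foxtrot, echo]
i=0: L=hotel R=hotel -> agree -> hotel
i=1: L=bravo R=bravo -> agree -> bravo
i=2: L=alpha=BASE, R=golf -> take RIGHT -> golf
i=3: L=charlie R=charlie -> agree -> charlie
i=4: L=charlie=BASE, R=foxtrot -> take RIGHT -> foxtrot
i=5: L=delta, R=echo=BASE -> take LEFT -> delta
Index 1 -> bravo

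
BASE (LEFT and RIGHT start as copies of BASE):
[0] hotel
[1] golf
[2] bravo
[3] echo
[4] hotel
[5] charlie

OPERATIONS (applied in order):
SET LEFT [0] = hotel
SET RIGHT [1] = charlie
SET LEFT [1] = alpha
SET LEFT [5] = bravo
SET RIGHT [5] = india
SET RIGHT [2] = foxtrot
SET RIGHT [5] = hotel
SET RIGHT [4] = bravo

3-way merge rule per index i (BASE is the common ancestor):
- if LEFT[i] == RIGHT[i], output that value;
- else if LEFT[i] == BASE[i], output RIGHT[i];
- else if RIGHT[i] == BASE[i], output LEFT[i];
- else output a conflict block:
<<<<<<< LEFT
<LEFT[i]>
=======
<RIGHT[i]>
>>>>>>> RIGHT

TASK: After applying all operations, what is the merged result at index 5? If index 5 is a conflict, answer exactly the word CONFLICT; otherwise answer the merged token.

Answer: CONFLICT

Derivation:
Final LEFT:  [hotel, alpha, bravo, echo, hotel, bravo]
Final RIGHT: [hotel, charlie, foxtrot, echo, bravo, hotel]
i=0: L=hotel R=hotel -> agree -> hotel
i=1: BASE=golf L=alpha R=charlie all differ -> CONFLICT
i=2: L=bravo=BASE, R=foxtrot -> take RIGHT -> foxtrot
i=3: L=echo R=echo -> agree -> echo
i=4: L=hotel=BASE, R=bravo -> take RIGHT -> bravo
i=5: BASE=charlie L=bravo R=hotel all differ -> CONFLICT
Index 5 -> CONFLICT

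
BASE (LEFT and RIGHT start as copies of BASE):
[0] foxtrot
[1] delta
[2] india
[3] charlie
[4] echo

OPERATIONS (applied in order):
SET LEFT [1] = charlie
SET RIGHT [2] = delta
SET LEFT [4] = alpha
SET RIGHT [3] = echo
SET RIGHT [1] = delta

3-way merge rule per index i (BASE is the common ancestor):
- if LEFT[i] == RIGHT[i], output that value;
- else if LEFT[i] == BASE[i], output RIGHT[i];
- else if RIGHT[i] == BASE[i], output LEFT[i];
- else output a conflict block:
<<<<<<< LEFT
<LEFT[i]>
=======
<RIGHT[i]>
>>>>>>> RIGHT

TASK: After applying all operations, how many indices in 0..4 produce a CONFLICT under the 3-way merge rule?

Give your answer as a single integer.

Final LEFT:  [foxtrot, charlie, india, charlie, alpha]
Final RIGHT: [foxtrot, delta, delta, echo, echo]
i=0: L=foxtrot R=foxtrot -> agree -> foxtrot
i=1: L=charlie, R=delta=BASE -> take LEFT -> charlie
i=2: L=india=BASE, R=delta -> take RIGHT -> delta
i=3: L=charlie=BASE, R=echo -> take RIGHT -> echo
i=4: L=alpha, R=echo=BASE -> take LEFT -> alpha
Conflict count: 0

Answer: 0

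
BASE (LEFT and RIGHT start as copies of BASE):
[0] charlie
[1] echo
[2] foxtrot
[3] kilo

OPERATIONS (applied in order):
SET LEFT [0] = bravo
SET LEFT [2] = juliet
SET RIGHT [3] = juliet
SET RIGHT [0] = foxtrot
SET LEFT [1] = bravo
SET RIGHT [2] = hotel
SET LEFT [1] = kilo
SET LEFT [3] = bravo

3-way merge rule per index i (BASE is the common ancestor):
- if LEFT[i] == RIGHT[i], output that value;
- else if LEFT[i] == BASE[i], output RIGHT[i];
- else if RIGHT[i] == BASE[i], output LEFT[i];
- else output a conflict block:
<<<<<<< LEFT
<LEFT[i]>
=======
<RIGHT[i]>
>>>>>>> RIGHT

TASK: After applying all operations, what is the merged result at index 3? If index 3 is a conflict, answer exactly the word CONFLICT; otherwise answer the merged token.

Final LEFT:  [bravo, kilo, juliet, bravo]
Final RIGHT: [foxtrot, echo, hotel, juliet]
i=0: BASE=charlie L=bravo R=foxtrot all differ -> CONFLICT
i=1: L=kilo, R=echo=BASE -> take LEFT -> kilo
i=2: BASE=foxtrot L=juliet R=hotel all differ -> CONFLICT
i=3: BASE=kilo L=bravo R=juliet all differ -> CONFLICT
Index 3 -> CONFLICT

Answer: CONFLICT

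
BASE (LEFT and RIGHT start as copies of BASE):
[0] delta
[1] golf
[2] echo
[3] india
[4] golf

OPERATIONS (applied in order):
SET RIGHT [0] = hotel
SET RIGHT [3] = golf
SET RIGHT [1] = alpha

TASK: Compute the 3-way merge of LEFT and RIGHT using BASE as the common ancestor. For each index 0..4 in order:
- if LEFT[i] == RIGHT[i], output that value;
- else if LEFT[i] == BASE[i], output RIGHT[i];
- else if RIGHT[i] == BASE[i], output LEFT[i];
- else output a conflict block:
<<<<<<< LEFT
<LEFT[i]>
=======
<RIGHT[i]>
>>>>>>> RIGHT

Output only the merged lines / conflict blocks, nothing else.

Answer: hotel
alpha
echo
golf
golf

Derivation:
Final LEFT:  [delta, golf, echo, india, golf]
Final RIGHT: [hotel, alpha, echo, golf, golf]
i=0: L=delta=BASE, R=hotel -> take RIGHT -> hotel
i=1: L=golf=BASE, R=alpha -> take RIGHT -> alpha
i=2: L=echo R=echo -> agree -> echo
i=3: L=india=BASE, R=golf -> take RIGHT -> golf
i=4: L=golf R=golf -> agree -> golf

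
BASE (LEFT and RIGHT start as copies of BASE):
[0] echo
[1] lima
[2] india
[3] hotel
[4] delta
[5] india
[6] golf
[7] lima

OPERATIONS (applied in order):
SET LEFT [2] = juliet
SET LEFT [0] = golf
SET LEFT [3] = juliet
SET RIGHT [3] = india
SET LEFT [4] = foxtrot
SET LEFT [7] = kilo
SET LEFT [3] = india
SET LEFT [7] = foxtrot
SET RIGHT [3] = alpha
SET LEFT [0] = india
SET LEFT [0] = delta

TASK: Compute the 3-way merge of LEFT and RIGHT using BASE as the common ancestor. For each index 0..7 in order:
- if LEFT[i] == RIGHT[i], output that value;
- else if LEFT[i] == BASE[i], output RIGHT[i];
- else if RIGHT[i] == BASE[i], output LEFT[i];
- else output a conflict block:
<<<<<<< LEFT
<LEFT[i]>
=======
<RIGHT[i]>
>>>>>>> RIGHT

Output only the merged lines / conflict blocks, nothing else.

Answer: delta
lima
juliet
<<<<<<< LEFT
india
=======
alpha
>>>>>>> RIGHT
foxtrot
india
golf
foxtrot

Derivation:
Final LEFT:  [delta, lima, juliet, india, foxtrot, india, golf, foxtrot]
Final RIGHT: [echo, lima, india, alpha, delta, india, golf, lima]
i=0: L=delta, R=echo=BASE -> take LEFT -> delta
i=1: L=lima R=lima -> agree -> lima
i=2: L=juliet, R=india=BASE -> take LEFT -> juliet
i=3: BASE=hotel L=india R=alpha all differ -> CONFLICT
i=4: L=foxtrot, R=delta=BASE -> take LEFT -> foxtrot
i=5: L=india R=india -> agree -> india
i=6: L=golf R=golf -> agree -> golf
i=7: L=foxtrot, R=lima=BASE -> take LEFT -> foxtrot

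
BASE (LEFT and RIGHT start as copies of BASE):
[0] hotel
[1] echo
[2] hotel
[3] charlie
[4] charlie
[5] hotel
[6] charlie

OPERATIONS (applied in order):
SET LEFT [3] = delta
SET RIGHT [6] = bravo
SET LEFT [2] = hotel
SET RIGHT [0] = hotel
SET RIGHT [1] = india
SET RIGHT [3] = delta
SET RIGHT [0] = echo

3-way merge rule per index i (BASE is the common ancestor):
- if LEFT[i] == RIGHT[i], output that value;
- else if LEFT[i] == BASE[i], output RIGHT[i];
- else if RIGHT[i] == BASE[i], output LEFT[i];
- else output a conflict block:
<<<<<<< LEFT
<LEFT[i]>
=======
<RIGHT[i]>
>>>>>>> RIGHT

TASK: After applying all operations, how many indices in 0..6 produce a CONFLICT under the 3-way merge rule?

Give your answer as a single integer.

Answer: 0

Derivation:
Final LEFT:  [hotel, echo, hotel, delta, charlie, hotel, charlie]
Final RIGHT: [echo, india, hotel, delta, charlie, hotel, bravo]
i=0: L=hotel=BASE, R=echo -> take RIGHT -> echo
i=1: L=echo=BASE, R=india -> take RIGHT -> india
i=2: L=hotel R=hotel -> agree -> hotel
i=3: L=delta R=delta -> agree -> delta
i=4: L=charlie R=charlie -> agree -> charlie
i=5: L=hotel R=hotel -> agree -> hotel
i=6: L=charlie=BASE, R=bravo -> take RIGHT -> bravo
Conflict count: 0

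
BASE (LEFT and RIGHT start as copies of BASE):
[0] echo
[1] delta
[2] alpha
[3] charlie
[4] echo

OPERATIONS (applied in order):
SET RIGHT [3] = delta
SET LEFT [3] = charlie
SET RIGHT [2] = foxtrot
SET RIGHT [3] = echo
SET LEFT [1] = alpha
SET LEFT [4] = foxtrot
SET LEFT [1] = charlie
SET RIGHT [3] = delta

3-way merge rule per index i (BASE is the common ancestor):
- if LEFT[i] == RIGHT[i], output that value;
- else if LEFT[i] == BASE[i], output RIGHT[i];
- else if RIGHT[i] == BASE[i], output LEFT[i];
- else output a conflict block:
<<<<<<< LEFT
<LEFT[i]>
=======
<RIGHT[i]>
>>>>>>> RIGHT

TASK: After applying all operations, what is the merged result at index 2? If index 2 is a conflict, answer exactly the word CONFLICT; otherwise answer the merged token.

Answer: foxtrot

Derivation:
Final LEFT:  [echo, charlie, alpha, charlie, foxtrot]
Final RIGHT: [echo, delta, foxtrot, delta, echo]
i=0: L=echo R=echo -> agree -> echo
i=1: L=charlie, R=delta=BASE -> take LEFT -> charlie
i=2: L=alpha=BASE, R=foxtrot -> take RIGHT -> foxtrot
i=3: L=charlie=BASE, R=delta -> take RIGHT -> delta
i=4: L=foxtrot, R=echo=BASE -> take LEFT -> foxtrot
Index 2 -> foxtrot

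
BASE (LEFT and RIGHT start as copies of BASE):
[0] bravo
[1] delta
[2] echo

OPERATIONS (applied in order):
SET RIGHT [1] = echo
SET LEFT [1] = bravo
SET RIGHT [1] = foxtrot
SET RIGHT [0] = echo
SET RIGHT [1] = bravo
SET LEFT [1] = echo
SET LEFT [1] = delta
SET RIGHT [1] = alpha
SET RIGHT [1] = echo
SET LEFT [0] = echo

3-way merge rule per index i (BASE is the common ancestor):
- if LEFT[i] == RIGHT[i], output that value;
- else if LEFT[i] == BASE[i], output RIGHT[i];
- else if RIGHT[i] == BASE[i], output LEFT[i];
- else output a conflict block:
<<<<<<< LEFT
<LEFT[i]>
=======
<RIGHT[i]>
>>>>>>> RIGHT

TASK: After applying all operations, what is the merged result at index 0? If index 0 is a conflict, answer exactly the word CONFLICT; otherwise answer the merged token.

Final LEFT:  [echo, delta, echo]
Final RIGHT: [echo, echo, echo]
i=0: L=echo R=echo -> agree -> echo
i=1: L=delta=BASE, R=echo -> take RIGHT -> echo
i=2: L=echo R=echo -> agree -> echo
Index 0 -> echo

Answer: echo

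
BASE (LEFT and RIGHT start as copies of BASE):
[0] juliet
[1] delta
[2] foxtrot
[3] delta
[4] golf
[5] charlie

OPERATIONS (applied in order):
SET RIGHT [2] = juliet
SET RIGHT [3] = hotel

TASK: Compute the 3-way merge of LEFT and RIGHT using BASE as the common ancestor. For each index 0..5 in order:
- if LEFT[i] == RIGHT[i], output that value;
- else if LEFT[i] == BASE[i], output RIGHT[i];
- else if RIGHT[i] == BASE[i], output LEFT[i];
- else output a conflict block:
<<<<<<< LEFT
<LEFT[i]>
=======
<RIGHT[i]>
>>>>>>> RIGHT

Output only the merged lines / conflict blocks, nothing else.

Answer: juliet
delta
juliet
hotel
golf
charlie

Derivation:
Final LEFT:  [juliet, delta, foxtrot, delta, golf, charlie]
Final RIGHT: [juliet, delta, juliet, hotel, golf, charlie]
i=0: L=juliet R=juliet -> agree -> juliet
i=1: L=delta R=delta -> agree -> delta
i=2: L=foxtrot=BASE, R=juliet -> take RIGHT -> juliet
i=3: L=delta=BASE, R=hotel -> take RIGHT -> hotel
i=4: L=golf R=golf -> agree -> golf
i=5: L=charlie R=charlie -> agree -> charlie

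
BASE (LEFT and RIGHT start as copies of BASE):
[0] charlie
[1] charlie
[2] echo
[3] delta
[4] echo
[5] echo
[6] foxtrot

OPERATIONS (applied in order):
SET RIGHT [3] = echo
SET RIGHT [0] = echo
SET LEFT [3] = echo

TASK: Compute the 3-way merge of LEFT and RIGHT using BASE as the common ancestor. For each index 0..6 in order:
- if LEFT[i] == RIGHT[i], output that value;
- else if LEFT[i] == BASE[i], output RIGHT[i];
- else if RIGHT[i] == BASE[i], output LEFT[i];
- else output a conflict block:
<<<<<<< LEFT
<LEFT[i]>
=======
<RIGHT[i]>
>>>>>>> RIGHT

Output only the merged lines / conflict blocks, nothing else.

Answer: echo
charlie
echo
echo
echo
echo
foxtrot

Derivation:
Final LEFT:  [charlie, charlie, echo, echo, echo, echo, foxtrot]
Final RIGHT: [echo, charlie, echo, echo, echo, echo, foxtrot]
i=0: L=charlie=BASE, R=echo -> take RIGHT -> echo
i=1: L=charlie R=charlie -> agree -> charlie
i=2: L=echo R=echo -> agree -> echo
i=3: L=echo R=echo -> agree -> echo
i=4: L=echo R=echo -> agree -> echo
i=5: L=echo R=echo -> agree -> echo
i=6: L=foxtrot R=foxtrot -> agree -> foxtrot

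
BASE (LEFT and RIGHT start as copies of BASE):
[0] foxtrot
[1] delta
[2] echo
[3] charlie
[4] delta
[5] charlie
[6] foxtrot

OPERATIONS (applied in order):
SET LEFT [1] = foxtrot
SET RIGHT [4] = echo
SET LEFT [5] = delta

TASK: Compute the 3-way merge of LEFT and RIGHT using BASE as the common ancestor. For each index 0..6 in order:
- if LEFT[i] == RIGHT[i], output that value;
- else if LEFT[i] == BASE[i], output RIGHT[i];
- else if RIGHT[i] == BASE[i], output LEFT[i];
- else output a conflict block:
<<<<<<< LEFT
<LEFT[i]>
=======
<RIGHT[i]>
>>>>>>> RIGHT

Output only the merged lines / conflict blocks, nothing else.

Answer: foxtrot
foxtrot
echo
charlie
echo
delta
foxtrot

Derivation:
Final LEFT:  [foxtrot, foxtrot, echo, charlie, delta, delta, foxtrot]
Final RIGHT: [foxtrot, delta, echo, charlie, echo, charlie, foxtrot]
i=0: L=foxtrot R=foxtrot -> agree -> foxtrot
i=1: L=foxtrot, R=delta=BASE -> take LEFT -> foxtrot
i=2: L=echo R=echo -> agree -> echo
i=3: L=charlie R=charlie -> agree -> charlie
i=4: L=delta=BASE, R=echo -> take RIGHT -> echo
i=5: L=delta, R=charlie=BASE -> take LEFT -> delta
i=6: L=foxtrot R=foxtrot -> agree -> foxtrot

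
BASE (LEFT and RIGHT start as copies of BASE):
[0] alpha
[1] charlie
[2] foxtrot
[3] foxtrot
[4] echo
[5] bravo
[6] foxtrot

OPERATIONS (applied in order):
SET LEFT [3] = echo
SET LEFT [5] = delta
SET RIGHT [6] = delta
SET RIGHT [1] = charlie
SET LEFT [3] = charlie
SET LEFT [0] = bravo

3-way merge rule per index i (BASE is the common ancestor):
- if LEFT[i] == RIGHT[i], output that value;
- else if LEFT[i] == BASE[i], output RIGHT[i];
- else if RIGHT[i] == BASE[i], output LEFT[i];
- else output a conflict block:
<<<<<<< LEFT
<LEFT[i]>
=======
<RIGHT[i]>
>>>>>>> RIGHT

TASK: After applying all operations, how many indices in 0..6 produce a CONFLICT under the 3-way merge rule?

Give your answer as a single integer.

Answer: 0

Derivation:
Final LEFT:  [bravo, charlie, foxtrot, charlie, echo, delta, foxtrot]
Final RIGHT: [alpha, charlie, foxtrot, foxtrot, echo, bravo, delta]
i=0: L=bravo, R=alpha=BASE -> take LEFT -> bravo
i=1: L=charlie R=charlie -> agree -> charlie
i=2: L=foxtrot R=foxtrot -> agree -> foxtrot
i=3: L=charlie, R=foxtrot=BASE -> take LEFT -> charlie
i=4: L=echo R=echo -> agree -> echo
i=5: L=delta, R=bravo=BASE -> take LEFT -> delta
i=6: L=foxtrot=BASE, R=delta -> take RIGHT -> delta
Conflict count: 0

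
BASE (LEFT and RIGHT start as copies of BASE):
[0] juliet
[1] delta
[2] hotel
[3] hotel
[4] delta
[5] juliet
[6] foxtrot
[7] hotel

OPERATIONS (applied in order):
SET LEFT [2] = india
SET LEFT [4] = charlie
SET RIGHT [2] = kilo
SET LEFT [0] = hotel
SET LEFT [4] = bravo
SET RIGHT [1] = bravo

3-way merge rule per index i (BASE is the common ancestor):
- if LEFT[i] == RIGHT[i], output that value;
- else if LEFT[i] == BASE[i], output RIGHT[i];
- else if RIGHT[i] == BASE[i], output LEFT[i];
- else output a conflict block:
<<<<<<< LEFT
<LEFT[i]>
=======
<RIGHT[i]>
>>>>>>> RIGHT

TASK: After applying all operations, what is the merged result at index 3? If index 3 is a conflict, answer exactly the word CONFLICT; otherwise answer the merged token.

Answer: hotel

Derivation:
Final LEFT:  [hotel, delta, india, hotel, bravo, juliet, foxtrot, hotel]
Final RIGHT: [juliet, bravo, kilo, hotel, delta, juliet, foxtrot, hotel]
i=0: L=hotel, R=juliet=BASE -> take LEFT -> hotel
i=1: L=delta=BASE, R=bravo -> take RIGHT -> bravo
i=2: BASE=hotel L=india R=kilo all differ -> CONFLICT
i=3: L=hotel R=hotel -> agree -> hotel
i=4: L=bravo, R=delta=BASE -> take LEFT -> bravo
i=5: L=juliet R=juliet -> agree -> juliet
i=6: L=foxtrot R=foxtrot -> agree -> foxtrot
i=7: L=hotel R=hotel -> agree -> hotel
Index 3 -> hotel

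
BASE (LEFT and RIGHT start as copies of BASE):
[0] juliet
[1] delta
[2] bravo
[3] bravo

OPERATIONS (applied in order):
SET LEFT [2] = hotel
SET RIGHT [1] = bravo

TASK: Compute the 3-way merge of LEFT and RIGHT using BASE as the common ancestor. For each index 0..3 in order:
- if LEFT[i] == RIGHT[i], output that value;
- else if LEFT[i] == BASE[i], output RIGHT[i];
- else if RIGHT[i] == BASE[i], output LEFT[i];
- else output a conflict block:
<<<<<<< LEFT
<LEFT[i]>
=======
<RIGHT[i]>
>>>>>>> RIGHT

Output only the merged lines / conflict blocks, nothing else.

Answer: juliet
bravo
hotel
bravo

Derivation:
Final LEFT:  [juliet, delta, hotel, bravo]
Final RIGHT: [juliet, bravo, bravo, bravo]
i=0: L=juliet R=juliet -> agree -> juliet
i=1: L=delta=BASE, R=bravo -> take RIGHT -> bravo
i=2: L=hotel, R=bravo=BASE -> take LEFT -> hotel
i=3: L=bravo R=bravo -> agree -> bravo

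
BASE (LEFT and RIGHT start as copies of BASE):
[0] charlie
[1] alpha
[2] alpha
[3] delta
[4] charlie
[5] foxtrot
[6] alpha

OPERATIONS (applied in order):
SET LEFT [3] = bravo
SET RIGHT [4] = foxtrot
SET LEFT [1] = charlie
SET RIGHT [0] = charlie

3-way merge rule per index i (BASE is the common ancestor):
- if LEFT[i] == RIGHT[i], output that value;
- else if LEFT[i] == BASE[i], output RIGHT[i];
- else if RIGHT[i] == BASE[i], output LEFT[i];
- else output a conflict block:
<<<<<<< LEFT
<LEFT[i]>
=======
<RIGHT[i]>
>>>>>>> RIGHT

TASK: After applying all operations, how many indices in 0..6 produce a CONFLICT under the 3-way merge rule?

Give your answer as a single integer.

Answer: 0

Derivation:
Final LEFT:  [charlie, charlie, alpha, bravo, charlie, foxtrot, alpha]
Final RIGHT: [charlie, alpha, alpha, delta, foxtrot, foxtrot, alpha]
i=0: L=charlie R=charlie -> agree -> charlie
i=1: L=charlie, R=alpha=BASE -> take LEFT -> charlie
i=2: L=alpha R=alpha -> agree -> alpha
i=3: L=bravo, R=delta=BASE -> take LEFT -> bravo
i=4: L=charlie=BASE, R=foxtrot -> take RIGHT -> foxtrot
i=5: L=foxtrot R=foxtrot -> agree -> foxtrot
i=6: L=alpha R=alpha -> agree -> alpha
Conflict count: 0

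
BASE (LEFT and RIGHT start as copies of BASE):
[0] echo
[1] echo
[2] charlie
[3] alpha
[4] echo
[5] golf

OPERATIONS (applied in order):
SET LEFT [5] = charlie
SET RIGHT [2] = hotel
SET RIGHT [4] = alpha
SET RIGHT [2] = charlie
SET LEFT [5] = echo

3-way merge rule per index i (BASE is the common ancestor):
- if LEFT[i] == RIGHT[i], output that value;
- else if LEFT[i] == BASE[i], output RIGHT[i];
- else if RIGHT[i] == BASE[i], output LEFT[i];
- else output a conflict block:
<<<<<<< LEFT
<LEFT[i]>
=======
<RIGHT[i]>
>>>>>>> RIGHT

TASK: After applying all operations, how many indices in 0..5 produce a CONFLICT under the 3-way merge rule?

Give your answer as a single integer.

Final LEFT:  [echo, echo, charlie, alpha, echo, echo]
Final RIGHT: [echo, echo, charlie, alpha, alpha, golf]
i=0: L=echo R=echo -> agree -> echo
i=1: L=echo R=echo -> agree -> echo
i=2: L=charlie R=charlie -> agree -> charlie
i=3: L=alpha R=alpha -> agree -> alpha
i=4: L=echo=BASE, R=alpha -> take RIGHT -> alpha
i=5: L=echo, R=golf=BASE -> take LEFT -> echo
Conflict count: 0

Answer: 0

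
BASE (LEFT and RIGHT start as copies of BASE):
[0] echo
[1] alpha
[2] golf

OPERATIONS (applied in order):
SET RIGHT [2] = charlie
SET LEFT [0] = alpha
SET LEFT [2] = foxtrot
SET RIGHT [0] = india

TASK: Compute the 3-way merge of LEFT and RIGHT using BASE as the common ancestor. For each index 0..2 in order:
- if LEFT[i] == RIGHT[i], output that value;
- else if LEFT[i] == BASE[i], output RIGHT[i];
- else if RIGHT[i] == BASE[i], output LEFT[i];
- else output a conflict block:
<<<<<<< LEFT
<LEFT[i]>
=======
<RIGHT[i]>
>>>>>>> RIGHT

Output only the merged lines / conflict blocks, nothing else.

Answer: <<<<<<< LEFT
alpha
=======
india
>>>>>>> RIGHT
alpha
<<<<<<< LEFT
foxtrot
=======
charlie
>>>>>>> RIGHT

Derivation:
Final LEFT:  [alpha, alpha, foxtrot]
Final RIGHT: [india, alpha, charlie]
i=0: BASE=echo L=alpha R=india all differ -> CONFLICT
i=1: L=alpha R=alpha -> agree -> alpha
i=2: BASE=golf L=foxtrot R=charlie all differ -> CONFLICT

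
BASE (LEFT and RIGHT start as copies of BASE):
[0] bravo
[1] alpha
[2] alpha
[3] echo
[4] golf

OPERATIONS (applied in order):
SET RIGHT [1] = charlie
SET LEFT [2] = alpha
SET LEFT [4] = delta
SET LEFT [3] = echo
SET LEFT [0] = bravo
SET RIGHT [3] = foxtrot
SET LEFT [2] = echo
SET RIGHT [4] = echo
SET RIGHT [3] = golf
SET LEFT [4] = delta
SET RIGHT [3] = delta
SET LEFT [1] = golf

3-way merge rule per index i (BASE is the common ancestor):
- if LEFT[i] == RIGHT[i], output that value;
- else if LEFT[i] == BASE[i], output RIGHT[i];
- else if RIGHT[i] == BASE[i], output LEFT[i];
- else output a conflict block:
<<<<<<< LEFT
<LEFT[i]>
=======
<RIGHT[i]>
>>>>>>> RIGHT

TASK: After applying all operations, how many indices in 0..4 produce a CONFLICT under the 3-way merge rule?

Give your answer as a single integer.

Final LEFT:  [bravo, golf, echo, echo, delta]
Final RIGHT: [bravo, charlie, alpha, delta, echo]
i=0: L=bravo R=bravo -> agree -> bravo
i=1: BASE=alpha L=golf R=charlie all differ -> CONFLICT
i=2: L=echo, R=alpha=BASE -> take LEFT -> echo
i=3: L=echo=BASE, R=delta -> take RIGHT -> delta
i=4: BASE=golf L=delta R=echo all differ -> CONFLICT
Conflict count: 2

Answer: 2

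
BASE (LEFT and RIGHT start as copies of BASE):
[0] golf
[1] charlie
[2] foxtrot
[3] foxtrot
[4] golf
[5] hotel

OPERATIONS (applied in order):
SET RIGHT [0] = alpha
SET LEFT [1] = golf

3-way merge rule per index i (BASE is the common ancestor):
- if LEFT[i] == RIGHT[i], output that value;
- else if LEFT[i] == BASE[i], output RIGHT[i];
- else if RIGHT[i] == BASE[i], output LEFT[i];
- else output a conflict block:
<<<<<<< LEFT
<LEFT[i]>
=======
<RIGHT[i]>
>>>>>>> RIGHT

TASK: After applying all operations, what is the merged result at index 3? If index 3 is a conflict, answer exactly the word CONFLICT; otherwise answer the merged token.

Final LEFT:  [golf, golf, foxtrot, foxtrot, golf, hotel]
Final RIGHT: [alpha, charlie, foxtrot, foxtrot, golf, hotel]
i=0: L=golf=BASE, R=alpha -> take RIGHT -> alpha
i=1: L=golf, R=charlie=BASE -> take LEFT -> golf
i=2: L=foxtrot R=foxtrot -> agree -> foxtrot
i=3: L=foxtrot R=foxtrot -> agree -> foxtrot
i=4: L=golf R=golf -> agree -> golf
i=5: L=hotel R=hotel -> agree -> hotel
Index 3 -> foxtrot

Answer: foxtrot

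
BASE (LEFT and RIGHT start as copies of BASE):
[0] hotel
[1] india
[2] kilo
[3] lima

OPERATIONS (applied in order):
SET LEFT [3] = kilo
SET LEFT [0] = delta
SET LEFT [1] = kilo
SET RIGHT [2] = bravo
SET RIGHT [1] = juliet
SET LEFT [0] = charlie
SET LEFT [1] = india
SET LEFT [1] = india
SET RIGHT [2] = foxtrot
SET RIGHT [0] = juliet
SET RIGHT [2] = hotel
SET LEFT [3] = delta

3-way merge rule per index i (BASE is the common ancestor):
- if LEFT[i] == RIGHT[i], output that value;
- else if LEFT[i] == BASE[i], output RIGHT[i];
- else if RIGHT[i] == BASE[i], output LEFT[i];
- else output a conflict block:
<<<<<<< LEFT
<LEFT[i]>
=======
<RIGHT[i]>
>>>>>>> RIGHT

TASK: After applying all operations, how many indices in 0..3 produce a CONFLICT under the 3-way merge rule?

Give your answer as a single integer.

Final LEFT:  [charlie, india, kilo, delta]
Final RIGHT: [juliet, juliet, hotel, lima]
i=0: BASE=hotel L=charlie R=juliet all differ -> CONFLICT
i=1: L=india=BASE, R=juliet -> take RIGHT -> juliet
i=2: L=kilo=BASE, R=hotel -> take RIGHT -> hotel
i=3: L=delta, R=lima=BASE -> take LEFT -> delta
Conflict count: 1

Answer: 1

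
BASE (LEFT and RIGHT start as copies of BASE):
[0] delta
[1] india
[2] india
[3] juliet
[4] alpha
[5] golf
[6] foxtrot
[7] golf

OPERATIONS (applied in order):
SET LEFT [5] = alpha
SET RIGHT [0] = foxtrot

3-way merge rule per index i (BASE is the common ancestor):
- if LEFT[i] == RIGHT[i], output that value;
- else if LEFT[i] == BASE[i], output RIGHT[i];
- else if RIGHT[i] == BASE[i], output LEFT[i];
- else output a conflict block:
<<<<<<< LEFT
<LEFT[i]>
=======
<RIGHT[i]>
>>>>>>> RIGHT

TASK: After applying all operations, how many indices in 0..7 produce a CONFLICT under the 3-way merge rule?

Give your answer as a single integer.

Answer: 0

Derivation:
Final LEFT:  [delta, india, india, juliet, alpha, alpha, foxtrot, golf]
Final RIGHT: [foxtrot, india, india, juliet, alpha, golf, foxtrot, golf]
i=0: L=delta=BASE, R=foxtrot -> take RIGHT -> foxtrot
i=1: L=india R=india -> agree -> india
i=2: L=india R=india -> agree -> india
i=3: L=juliet R=juliet -> agree -> juliet
i=4: L=alpha R=alpha -> agree -> alpha
i=5: L=alpha, R=golf=BASE -> take LEFT -> alpha
i=6: L=foxtrot R=foxtrot -> agree -> foxtrot
i=7: L=golf R=golf -> agree -> golf
Conflict count: 0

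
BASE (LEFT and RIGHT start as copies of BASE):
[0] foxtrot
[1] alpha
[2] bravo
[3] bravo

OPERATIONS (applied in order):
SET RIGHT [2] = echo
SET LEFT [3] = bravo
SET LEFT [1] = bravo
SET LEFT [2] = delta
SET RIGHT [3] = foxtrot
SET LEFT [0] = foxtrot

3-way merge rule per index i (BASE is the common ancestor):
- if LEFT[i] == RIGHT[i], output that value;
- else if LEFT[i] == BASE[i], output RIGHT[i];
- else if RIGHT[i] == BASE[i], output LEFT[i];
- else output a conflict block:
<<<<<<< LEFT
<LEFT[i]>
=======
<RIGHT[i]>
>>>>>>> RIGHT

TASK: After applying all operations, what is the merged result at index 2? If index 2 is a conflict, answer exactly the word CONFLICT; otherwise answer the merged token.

Answer: CONFLICT

Derivation:
Final LEFT:  [foxtrot, bravo, delta, bravo]
Final RIGHT: [foxtrot, alpha, echo, foxtrot]
i=0: L=foxtrot R=foxtrot -> agree -> foxtrot
i=1: L=bravo, R=alpha=BASE -> take LEFT -> bravo
i=2: BASE=bravo L=delta R=echo all differ -> CONFLICT
i=3: L=bravo=BASE, R=foxtrot -> take RIGHT -> foxtrot
Index 2 -> CONFLICT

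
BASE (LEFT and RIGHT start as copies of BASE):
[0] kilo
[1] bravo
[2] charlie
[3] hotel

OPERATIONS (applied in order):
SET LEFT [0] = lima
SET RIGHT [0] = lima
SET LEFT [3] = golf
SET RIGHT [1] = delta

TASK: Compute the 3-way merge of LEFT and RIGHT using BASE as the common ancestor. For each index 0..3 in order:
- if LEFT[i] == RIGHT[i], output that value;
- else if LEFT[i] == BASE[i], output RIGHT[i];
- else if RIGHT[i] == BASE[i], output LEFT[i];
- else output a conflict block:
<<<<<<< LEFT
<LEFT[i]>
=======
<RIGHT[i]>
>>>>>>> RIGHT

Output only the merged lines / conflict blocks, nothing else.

Answer: lima
delta
charlie
golf

Derivation:
Final LEFT:  [lima, bravo, charlie, golf]
Final RIGHT: [lima, delta, charlie, hotel]
i=0: L=lima R=lima -> agree -> lima
i=1: L=bravo=BASE, R=delta -> take RIGHT -> delta
i=2: L=charlie R=charlie -> agree -> charlie
i=3: L=golf, R=hotel=BASE -> take LEFT -> golf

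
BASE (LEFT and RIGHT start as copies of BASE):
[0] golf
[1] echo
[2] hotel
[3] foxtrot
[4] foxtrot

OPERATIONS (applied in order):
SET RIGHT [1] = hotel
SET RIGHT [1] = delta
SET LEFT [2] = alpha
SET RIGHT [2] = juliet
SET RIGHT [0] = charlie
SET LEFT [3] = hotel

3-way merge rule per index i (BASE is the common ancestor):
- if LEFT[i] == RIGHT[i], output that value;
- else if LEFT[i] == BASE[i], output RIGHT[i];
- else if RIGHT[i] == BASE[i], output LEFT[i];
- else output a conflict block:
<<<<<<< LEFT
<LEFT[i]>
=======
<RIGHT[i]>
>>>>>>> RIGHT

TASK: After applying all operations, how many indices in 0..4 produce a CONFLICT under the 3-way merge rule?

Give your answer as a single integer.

Final LEFT:  [golf, echo, alpha, hotel, foxtrot]
Final RIGHT: [charlie, delta, juliet, foxtrot, foxtrot]
i=0: L=golf=BASE, R=charlie -> take RIGHT -> charlie
i=1: L=echo=BASE, R=delta -> take RIGHT -> delta
i=2: BASE=hotel L=alpha R=juliet all differ -> CONFLICT
i=3: L=hotel, R=foxtrot=BASE -> take LEFT -> hotel
i=4: L=foxtrot R=foxtrot -> agree -> foxtrot
Conflict count: 1

Answer: 1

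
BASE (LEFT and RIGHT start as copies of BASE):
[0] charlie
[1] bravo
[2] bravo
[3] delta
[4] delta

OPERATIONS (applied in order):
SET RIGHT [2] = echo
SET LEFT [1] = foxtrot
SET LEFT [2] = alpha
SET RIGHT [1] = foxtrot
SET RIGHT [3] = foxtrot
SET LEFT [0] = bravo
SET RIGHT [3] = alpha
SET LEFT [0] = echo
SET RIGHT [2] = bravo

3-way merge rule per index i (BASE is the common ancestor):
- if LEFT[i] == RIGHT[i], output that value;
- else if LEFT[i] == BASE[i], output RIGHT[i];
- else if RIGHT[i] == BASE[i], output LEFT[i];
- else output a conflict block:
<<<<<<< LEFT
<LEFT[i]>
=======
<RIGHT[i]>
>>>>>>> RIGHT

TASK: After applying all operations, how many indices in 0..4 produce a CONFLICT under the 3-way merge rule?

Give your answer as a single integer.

Answer: 0

Derivation:
Final LEFT:  [echo, foxtrot, alpha, delta, delta]
Final RIGHT: [charlie, foxtrot, bravo, alpha, delta]
i=0: L=echo, R=charlie=BASE -> take LEFT -> echo
i=1: L=foxtrot R=foxtrot -> agree -> foxtrot
i=2: L=alpha, R=bravo=BASE -> take LEFT -> alpha
i=3: L=delta=BASE, R=alpha -> take RIGHT -> alpha
i=4: L=delta R=delta -> agree -> delta
Conflict count: 0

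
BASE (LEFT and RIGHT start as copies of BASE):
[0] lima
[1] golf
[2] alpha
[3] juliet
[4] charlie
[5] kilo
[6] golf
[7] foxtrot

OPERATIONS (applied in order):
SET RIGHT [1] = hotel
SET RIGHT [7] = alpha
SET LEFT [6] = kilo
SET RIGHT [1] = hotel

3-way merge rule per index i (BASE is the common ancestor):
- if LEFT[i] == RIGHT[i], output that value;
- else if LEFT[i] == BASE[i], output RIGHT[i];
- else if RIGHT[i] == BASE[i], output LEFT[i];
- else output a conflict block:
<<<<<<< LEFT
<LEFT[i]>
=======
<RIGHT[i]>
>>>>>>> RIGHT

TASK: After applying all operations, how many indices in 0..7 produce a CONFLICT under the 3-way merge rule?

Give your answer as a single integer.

Final LEFT:  [lima, golf, alpha, juliet, charlie, kilo, kilo, foxtrot]
Final RIGHT: [lima, hotel, alpha, juliet, charlie, kilo, golf, alpha]
i=0: L=lima R=lima -> agree -> lima
i=1: L=golf=BASE, R=hotel -> take RIGHT -> hotel
i=2: L=alpha R=alpha -> agree -> alpha
i=3: L=juliet R=juliet -> agree -> juliet
i=4: L=charlie R=charlie -> agree -> charlie
i=5: L=kilo R=kilo -> agree -> kilo
i=6: L=kilo, R=golf=BASE -> take LEFT -> kilo
i=7: L=foxtrot=BASE, R=alpha -> take RIGHT -> alpha
Conflict count: 0

Answer: 0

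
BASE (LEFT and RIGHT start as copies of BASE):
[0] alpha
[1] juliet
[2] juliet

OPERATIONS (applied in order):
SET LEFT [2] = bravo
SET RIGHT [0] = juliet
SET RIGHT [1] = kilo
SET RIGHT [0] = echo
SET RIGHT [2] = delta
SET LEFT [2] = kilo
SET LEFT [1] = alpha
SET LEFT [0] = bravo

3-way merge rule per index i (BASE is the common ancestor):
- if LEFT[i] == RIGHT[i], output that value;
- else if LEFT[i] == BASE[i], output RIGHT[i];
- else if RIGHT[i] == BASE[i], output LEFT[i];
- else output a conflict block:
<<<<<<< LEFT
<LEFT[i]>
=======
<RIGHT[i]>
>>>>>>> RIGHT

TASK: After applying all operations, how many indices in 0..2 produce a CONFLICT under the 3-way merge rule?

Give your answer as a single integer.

Final LEFT:  [bravo, alpha, kilo]
Final RIGHT: [echo, kilo, delta]
i=0: BASE=alpha L=bravo R=echo all differ -> CONFLICT
i=1: BASE=juliet L=alpha R=kilo all differ -> CONFLICT
i=2: BASE=juliet L=kilo R=delta all differ -> CONFLICT
Conflict count: 3

Answer: 3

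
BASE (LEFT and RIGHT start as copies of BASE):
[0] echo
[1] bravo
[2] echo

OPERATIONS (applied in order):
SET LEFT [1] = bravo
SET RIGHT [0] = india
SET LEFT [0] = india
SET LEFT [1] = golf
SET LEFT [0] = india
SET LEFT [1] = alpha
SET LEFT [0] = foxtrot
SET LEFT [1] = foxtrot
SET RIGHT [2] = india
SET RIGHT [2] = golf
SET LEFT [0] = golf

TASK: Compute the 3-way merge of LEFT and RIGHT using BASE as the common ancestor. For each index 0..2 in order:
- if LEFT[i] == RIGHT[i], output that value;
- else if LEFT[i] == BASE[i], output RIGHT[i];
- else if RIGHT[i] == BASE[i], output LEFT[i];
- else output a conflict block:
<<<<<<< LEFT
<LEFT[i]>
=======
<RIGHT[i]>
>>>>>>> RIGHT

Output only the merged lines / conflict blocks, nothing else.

Answer: <<<<<<< LEFT
golf
=======
india
>>>>>>> RIGHT
foxtrot
golf

Derivation:
Final LEFT:  [golf, foxtrot, echo]
Final RIGHT: [india, bravo, golf]
i=0: BASE=echo L=golf R=india all differ -> CONFLICT
i=1: L=foxtrot, R=bravo=BASE -> take LEFT -> foxtrot
i=2: L=echo=BASE, R=golf -> take RIGHT -> golf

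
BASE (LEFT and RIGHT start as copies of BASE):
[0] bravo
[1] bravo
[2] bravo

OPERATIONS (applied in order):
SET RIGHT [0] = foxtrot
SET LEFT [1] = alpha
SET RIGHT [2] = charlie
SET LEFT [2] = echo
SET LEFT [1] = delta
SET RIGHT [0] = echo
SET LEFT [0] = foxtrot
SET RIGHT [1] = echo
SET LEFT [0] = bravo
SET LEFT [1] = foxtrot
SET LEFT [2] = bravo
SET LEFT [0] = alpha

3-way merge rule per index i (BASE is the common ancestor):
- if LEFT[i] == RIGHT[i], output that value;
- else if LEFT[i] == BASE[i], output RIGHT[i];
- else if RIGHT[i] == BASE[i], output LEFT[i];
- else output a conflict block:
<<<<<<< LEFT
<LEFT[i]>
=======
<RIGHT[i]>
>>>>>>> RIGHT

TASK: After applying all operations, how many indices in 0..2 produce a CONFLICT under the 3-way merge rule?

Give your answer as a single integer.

Final LEFT:  [alpha, foxtrot, bravo]
Final RIGHT: [echo, echo, charlie]
i=0: BASE=bravo L=alpha R=echo all differ -> CONFLICT
i=1: BASE=bravo L=foxtrot R=echo all differ -> CONFLICT
i=2: L=bravo=BASE, R=charlie -> take RIGHT -> charlie
Conflict count: 2

Answer: 2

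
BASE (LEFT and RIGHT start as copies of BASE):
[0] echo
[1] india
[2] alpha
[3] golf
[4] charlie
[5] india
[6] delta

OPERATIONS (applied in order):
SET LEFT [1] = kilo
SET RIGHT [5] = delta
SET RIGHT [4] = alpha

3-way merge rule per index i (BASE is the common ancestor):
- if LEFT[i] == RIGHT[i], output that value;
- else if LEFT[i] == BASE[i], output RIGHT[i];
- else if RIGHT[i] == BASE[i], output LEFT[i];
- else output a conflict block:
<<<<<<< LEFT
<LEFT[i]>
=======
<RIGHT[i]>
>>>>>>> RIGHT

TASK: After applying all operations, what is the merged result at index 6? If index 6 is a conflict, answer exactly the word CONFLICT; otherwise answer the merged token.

Answer: delta

Derivation:
Final LEFT:  [echo, kilo, alpha, golf, charlie, india, delta]
Final RIGHT: [echo, india, alpha, golf, alpha, delta, delta]
i=0: L=echo R=echo -> agree -> echo
i=1: L=kilo, R=india=BASE -> take LEFT -> kilo
i=2: L=alpha R=alpha -> agree -> alpha
i=3: L=golf R=golf -> agree -> golf
i=4: L=charlie=BASE, R=alpha -> take RIGHT -> alpha
i=5: L=india=BASE, R=delta -> take RIGHT -> delta
i=6: L=delta R=delta -> agree -> delta
Index 6 -> delta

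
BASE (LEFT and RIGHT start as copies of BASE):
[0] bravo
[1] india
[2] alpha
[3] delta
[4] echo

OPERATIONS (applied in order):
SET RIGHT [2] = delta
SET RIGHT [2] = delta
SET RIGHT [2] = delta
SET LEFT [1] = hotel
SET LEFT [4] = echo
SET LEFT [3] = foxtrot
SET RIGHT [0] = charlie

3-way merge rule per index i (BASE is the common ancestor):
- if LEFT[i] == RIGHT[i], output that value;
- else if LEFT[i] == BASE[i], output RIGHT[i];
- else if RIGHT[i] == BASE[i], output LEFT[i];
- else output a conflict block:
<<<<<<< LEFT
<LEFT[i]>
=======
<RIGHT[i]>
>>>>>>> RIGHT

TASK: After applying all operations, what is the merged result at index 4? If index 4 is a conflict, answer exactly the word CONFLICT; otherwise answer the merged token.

Final LEFT:  [bravo, hotel, alpha, foxtrot, echo]
Final RIGHT: [charlie, india, delta, delta, echo]
i=0: L=bravo=BASE, R=charlie -> take RIGHT -> charlie
i=1: L=hotel, R=india=BASE -> take LEFT -> hotel
i=2: L=alpha=BASE, R=delta -> take RIGHT -> delta
i=3: L=foxtrot, R=delta=BASE -> take LEFT -> foxtrot
i=4: L=echo R=echo -> agree -> echo
Index 4 -> echo

Answer: echo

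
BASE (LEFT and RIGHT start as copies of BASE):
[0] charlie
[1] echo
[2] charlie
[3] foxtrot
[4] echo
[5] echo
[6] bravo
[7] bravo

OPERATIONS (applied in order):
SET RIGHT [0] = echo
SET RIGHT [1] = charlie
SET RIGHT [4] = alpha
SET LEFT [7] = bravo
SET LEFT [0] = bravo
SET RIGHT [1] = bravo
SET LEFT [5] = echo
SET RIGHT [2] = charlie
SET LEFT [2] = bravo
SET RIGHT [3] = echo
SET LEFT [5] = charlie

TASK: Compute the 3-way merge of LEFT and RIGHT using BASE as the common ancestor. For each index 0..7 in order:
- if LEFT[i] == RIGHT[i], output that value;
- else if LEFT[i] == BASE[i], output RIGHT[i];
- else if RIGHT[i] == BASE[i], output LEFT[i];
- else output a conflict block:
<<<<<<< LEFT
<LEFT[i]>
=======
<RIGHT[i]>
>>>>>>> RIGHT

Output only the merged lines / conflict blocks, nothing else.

Answer: <<<<<<< LEFT
bravo
=======
echo
>>>>>>> RIGHT
bravo
bravo
echo
alpha
charlie
bravo
bravo

Derivation:
Final LEFT:  [bravo, echo, bravo, foxtrot, echo, charlie, bravo, bravo]
Final RIGHT: [echo, bravo, charlie, echo, alpha, echo, bravo, bravo]
i=0: BASE=charlie L=bravo R=echo all differ -> CONFLICT
i=1: L=echo=BASE, R=bravo -> take RIGHT -> bravo
i=2: L=bravo, R=charlie=BASE -> take LEFT -> bravo
i=3: L=foxtrot=BASE, R=echo -> take RIGHT -> echo
i=4: L=echo=BASE, R=alpha -> take RIGHT -> alpha
i=5: L=charlie, R=echo=BASE -> take LEFT -> charlie
i=6: L=bravo R=bravo -> agree -> bravo
i=7: L=bravo R=bravo -> agree -> bravo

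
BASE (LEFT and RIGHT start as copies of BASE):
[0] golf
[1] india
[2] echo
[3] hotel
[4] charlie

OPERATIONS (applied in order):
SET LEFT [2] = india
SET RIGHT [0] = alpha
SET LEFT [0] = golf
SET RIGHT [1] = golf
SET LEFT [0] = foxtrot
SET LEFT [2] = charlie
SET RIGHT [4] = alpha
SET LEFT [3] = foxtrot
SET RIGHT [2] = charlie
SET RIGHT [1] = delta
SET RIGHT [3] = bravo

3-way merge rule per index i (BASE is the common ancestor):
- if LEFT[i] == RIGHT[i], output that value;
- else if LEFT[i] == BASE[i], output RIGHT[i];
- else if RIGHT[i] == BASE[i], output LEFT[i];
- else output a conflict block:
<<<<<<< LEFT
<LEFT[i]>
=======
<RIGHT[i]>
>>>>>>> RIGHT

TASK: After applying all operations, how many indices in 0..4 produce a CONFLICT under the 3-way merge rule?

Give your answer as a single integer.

Final LEFT:  [foxtrot, india, charlie, foxtrot, charlie]
Final RIGHT: [alpha, delta, charlie, bravo, alpha]
i=0: BASE=golf L=foxtrot R=alpha all differ -> CONFLICT
i=1: L=india=BASE, R=delta -> take RIGHT -> delta
i=2: L=charlie R=charlie -> agree -> charlie
i=3: BASE=hotel L=foxtrot R=bravo all differ -> CONFLICT
i=4: L=charlie=BASE, R=alpha -> take RIGHT -> alpha
Conflict count: 2

Answer: 2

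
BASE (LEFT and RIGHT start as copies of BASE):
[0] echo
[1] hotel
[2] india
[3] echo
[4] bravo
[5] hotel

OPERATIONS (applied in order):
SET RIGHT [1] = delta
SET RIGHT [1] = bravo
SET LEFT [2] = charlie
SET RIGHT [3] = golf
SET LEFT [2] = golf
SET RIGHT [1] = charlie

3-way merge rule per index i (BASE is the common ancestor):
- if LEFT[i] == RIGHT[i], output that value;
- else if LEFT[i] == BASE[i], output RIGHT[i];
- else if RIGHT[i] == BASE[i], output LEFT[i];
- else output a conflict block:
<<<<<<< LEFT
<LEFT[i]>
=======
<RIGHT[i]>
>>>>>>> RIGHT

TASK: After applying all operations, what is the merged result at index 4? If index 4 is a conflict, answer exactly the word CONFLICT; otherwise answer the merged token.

Answer: bravo

Derivation:
Final LEFT:  [echo, hotel, golf, echo, bravo, hotel]
Final RIGHT: [echo, charlie, india, golf, bravo, hotel]
i=0: L=echo R=echo -> agree -> echo
i=1: L=hotel=BASE, R=charlie -> take RIGHT -> charlie
i=2: L=golf, R=india=BASE -> take LEFT -> golf
i=3: L=echo=BASE, R=golf -> take RIGHT -> golf
i=4: L=bravo R=bravo -> agree -> bravo
i=5: L=hotel R=hotel -> agree -> hotel
Index 4 -> bravo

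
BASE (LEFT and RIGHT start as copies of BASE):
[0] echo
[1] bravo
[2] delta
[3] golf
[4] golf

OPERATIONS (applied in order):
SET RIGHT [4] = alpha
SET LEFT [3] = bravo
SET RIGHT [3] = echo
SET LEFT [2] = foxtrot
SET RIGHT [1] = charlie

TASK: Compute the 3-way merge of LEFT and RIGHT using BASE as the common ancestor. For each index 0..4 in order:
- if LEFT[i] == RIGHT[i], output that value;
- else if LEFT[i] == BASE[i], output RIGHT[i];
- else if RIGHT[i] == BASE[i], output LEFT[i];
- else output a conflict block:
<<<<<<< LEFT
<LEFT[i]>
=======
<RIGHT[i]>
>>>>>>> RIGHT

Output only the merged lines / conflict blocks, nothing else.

Final LEFT:  [echo, bravo, foxtrot, bravo, golf]
Final RIGHT: [echo, charlie, delta, echo, alpha]
i=0: L=echo R=echo -> agree -> echo
i=1: L=bravo=BASE, R=charlie -> take RIGHT -> charlie
i=2: L=foxtrot, R=delta=BASE -> take LEFT -> foxtrot
i=3: BASE=golf L=bravo R=echo all differ -> CONFLICT
i=4: L=golf=BASE, R=alpha -> take RIGHT -> alpha

Answer: echo
charlie
foxtrot
<<<<<<< LEFT
bravo
=======
echo
>>>>>>> RIGHT
alpha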